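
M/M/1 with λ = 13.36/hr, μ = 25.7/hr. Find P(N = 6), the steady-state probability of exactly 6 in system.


ρ = 13.36/25.7 = 0.5198
P_n = (1−ρ)·ρ^n = (1 − 0.5198)·0.5198^6 = 0.4802·0.019735 = 0.009476

Final: 0.009476


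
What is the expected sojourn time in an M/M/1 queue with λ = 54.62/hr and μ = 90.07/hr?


W = 1/(μ−λ) = 1/(90.07 − 54.62) = 1/35.45 = 0.02821 hr

Final: 0.02821 hr


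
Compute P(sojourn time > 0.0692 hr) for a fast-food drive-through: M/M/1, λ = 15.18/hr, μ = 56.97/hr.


W ~ Exponential(μ−λ) for M/M/1.
μ − λ = 56.97 − 15.18 = 41.7900
P(W > t) = e^{−(μ−λ)t} = e^{−2.8919} = 0.055472

Final: 0.055472


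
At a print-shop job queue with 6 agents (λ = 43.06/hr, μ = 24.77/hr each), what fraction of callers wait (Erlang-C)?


a = λ/μ = 1.7384; ρ = a/6 = 0.2897
P₀ = 0.175692 (from M/M/c formula)
C(c,a) = [a^c/(c!(1−ρ))]·P₀ = [27.59867/(720·0.7103)]·0.175692
= 0.05397·0.175692 = 0.009482

Final: 0.009482


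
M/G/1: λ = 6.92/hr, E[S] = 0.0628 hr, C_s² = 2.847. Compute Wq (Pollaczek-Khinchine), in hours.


ρ = λ·E[S] = 6.92·0.0628 = 0.4346
E[S²] = E[S]²(1+C_s²) = 0.0628²·(1+2.847) = 0.015172
Wq = λ·E[S²]/(2(1−ρ)) = 6.92·0.015172/(2·0.5654) = 0.09284 hr

Final: 0.09284 hr


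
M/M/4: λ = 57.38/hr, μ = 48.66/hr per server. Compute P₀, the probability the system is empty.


a = λ/μ = 57.38/48.66 = 1.1792; ρ = a/c = 0.2948
Σ_{k=0}^{3} a^k/k! (terms k=0..3) = 1.00000 + 1.17920 + 0.69526 + 0.27328 = 3.14775
Tail: a^4/(4!(1−ρ)) = 1.93354/(24·0.7052) = 0.11424
P₀ = 1/(3.14775 + 0.11424) = 1/3.26199 = 0.306561

Final: 0.306561


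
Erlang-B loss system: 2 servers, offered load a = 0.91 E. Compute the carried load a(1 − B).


B(2,0.91) = 0.178159 (Erlang-B)
Carried load = a(1 − B) = 0.91·(1 − 0.178159) = 0.91·0.821841 = 0.7479 E

Final: 0.7479 Erlangs


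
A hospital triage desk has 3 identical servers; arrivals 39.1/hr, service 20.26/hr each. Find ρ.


ρ = λ/(cμ) = 39.1/(3·20.26) = 39.1/60.78 = 0.6433

Final: 0.6433


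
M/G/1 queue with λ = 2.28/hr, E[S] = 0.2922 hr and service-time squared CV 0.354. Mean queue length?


ρ = λ·E[S] = 2.28·0.2922 = 0.6662
Lq = ρ²(1+C_s²)/(2(1−ρ)) = 0.4438·(1+0.354)/(2·0.3338)
= 0.4438·1.3540/0.6676 = 0.90023

Final: 0.90023


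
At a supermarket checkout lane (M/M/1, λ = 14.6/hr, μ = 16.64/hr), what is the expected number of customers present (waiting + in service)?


ρ = λ/μ = 14.6/16.64 = 0.8774
L = ρ/(1−ρ) = 0.8774/(1 − 0.8774) = 0.8774/0.1226 = 7.1569

Final: 7.1569


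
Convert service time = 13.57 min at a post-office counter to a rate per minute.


μ = 1/(service time) in consistent units.
1 minute = 1 min, so μ = 1/13.57 = 0.07369 per minute

Final: 0.07369 /min


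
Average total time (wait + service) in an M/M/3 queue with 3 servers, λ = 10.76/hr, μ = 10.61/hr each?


a = 1.0141; ρ = 0.3380; P₀ = 0.358296
Lq = P₀·a^c·ρ/(c!(1−ρ)²) = 0.04805
Wq = Lq/λ = 0.04805/10.76 = 0.004466 hr
W = Wq + 1/μ = 0.004466 + 0.09425 = 0.09872 hr

Final: 0.09872 hr


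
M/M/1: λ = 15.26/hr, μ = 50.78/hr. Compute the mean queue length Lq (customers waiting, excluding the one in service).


ρ = 15.26/50.78 = 0.3005
Lq = ρ²/(1−ρ) = 0.09031/0.6995 = 0.1291

Final: 0.1291


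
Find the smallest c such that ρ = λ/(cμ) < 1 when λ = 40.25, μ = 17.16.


Stability requires cμ > λ ⇔ c > λ/μ.
λ/μ = 40.25/17.16 = 2.3456
Minimum integer c = ⌊2.3456⌋ + 1 = 3
Check: 3·17.16 = 51.48 > 40.25, while 2·17.16 = 34.32 ≤ 40.25

Final: 3 servers


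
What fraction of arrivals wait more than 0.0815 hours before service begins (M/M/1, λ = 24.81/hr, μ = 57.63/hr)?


ρ = 24.81/57.63 = 0.4305
P(Wq > t) = ρ·e^{−(μ−λ)t} = 0.4305·e^{−2.6748}
= 0.4305·0.068919 = 0.029670

Final: 0.029670


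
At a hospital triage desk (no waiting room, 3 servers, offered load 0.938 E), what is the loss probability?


B(c,a) = (a^c/c!) / Σ_{k=0}^{c} a^k/k!
a^3/3! = 0.137549
Σ terms (k=0..3): 1.00000 + 0.93800 + 0.43992 + 0.13755 = 2.515471
B = 0.137549/2.515471 = 0.054681

Final: 0.054681


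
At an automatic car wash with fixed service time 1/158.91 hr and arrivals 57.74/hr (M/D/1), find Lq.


ρ = 57.74/158.91 = 0.3634
M/D/1: Lq = ρ²/(2(1−ρ)) = 0.1320/(2·0.6366) = 0.10369

Final: 0.10369


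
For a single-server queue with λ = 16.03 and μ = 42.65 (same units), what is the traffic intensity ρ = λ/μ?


ρ = λ/μ = 16.03/42.65 = 0.3758

Final: 0.3758


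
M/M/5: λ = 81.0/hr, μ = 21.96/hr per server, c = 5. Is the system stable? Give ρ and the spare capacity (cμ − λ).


Total capacity cμ = 5·21.96 = 109.80/hr
ρ = λ/(cμ) = 81.0/109.80 = 0.7377
Stable ⇔ ρ < 1: YES
Spare capacity = cμ − λ = 109.80 − 81.0 = 28.80/hr

Final: ρ = 0.7377; stable; margin = 28.80/hr


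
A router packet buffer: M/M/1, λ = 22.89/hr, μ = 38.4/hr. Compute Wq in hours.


ρ = 22.89/38.4 = 0.5961
Wq = ρ/(μ−λ) = 0.5961/(38.4 − 22.89) = 0.5961/15.51 = 0.03843 hr

Final: 0.03843 hr


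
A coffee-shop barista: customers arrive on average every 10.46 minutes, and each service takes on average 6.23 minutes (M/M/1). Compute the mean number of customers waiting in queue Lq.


λ = 60/10.46 = 5.7361 /hr
μ = 60/6.23 = 9.6308 /hr
ρ = λ/μ = 5.7361/9.6308 = 0.5956
Lq = ρ²/(1−ρ) = 0.3547/0.4044 = 0.8772

Final: 0.8772


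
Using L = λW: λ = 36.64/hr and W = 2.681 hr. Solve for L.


L = λW = 36.64·2.681 = 98.2318

Final: 98.2318


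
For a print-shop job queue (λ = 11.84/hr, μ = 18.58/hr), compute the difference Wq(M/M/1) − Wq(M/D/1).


ρ = 11.84/18.58 = 0.6372
Wq(M/M/1) = ρ/(μ−λ) = 0.6372/6.74 = 0.09455 hr
Wq(M/D/1) = ρ/(2(μ−λ)) = 0.04727 hr
Savings = 0.09455 − 0.04727 = 0.04727 hr

Final: 0.04727 hr


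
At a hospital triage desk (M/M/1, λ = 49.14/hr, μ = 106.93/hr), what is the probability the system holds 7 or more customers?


ρ = 49.14/106.93 = 0.4596
P(N ≥ n) = ρ^n = 0.4596^7 = 0.004329

Final: 0.004329


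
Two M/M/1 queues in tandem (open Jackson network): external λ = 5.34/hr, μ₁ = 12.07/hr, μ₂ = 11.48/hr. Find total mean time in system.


Each node sees arrival rate λ = 5.34/hr (tandem ⇒ throughput preserved).
W₁ = 1/(μ₁−λ) = 1/(12.07−5.34) = 0.14859 hr
W₂ = 1/(μ₂−λ) = 1/(11.48−5.34) = 0.16287 hr
W_total = W₁ + W₂ = 0.14859 + 0.16287 = 0.31145 hr

Final: 0.31145 hr


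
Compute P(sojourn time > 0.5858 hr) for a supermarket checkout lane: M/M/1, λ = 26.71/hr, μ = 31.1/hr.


W ~ Exponential(μ−λ) for M/M/1.
μ − λ = 31.1 − 26.71 = 4.3900
P(W > t) = e^{−(μ−λ)t} = e^{−2.5717} = 0.076408

Final: 0.076408


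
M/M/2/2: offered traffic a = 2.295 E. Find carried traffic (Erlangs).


B(2,2.295) = 0.444211 (Erlang-B)
Carried load = a(1 − B) = 2.295·(1 − 0.444211) = 2.295·0.555789 = 1.2755 E

Final: 1.2755 Erlangs


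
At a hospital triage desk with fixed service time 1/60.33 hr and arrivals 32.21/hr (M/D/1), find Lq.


ρ = 32.21/60.33 = 0.5339
M/D/1: Lq = ρ²/(2(1−ρ)) = 0.2850/(2·0.4661) = 0.30578

Final: 0.30578


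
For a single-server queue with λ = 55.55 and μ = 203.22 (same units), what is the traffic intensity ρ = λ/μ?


ρ = λ/μ = 55.55/203.22 = 0.2733

Final: 0.2733


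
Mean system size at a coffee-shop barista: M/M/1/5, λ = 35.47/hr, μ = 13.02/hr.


ρ = 35.47/13.02 = 2.7243
L = ρ[1 − (K+1)ρ^K + Kρ^(K+1)] / [(1−ρ)(1−ρ^(K+1))]
Numerator: 2.7243·(1 − 6·150.055190 + 5·408.790906) = 3118.263561
Denominator: (-1.7243)·(-407.790906) = 703.141769
L = 3118.263561/703.141769 = 4.4348

Final: 4.4348


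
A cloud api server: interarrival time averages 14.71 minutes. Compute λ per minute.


λ = 1/(interarrival time) in consistent units.
1 minute = 1 min, so λ = 1/14.71 = 0.06798 per minute

Final: 0.06798 /min


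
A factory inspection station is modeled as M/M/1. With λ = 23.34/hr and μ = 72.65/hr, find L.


ρ = λ/μ = 23.34/72.65 = 0.3213
L = ρ/(1−ρ) = 0.3213/(1 − 0.3213) = 0.3213/0.6787 = 0.4733

Final: 0.4733


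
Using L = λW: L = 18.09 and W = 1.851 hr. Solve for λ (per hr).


λ = L/W = 18.09/1.851 = 9.7731 /hr

Final: 9.7731 /hr


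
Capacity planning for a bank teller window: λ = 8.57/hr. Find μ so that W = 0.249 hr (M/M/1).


W = 1/(μ−λ) ⇒ μ − λ = 1/W = 1/0.249 = 4.0161
μ = λ + 1/W = 8.57 + 4.0161 = 12.5861 per hr

Final: 12.5861 /hr


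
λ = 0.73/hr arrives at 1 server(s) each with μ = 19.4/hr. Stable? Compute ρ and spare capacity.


Total capacity cμ = 1·19.4 = 19.40/hr
ρ = λ/(cμ) = 0.73/19.40 = 0.03763
Stable ⇔ ρ < 1: YES
Spare capacity = cμ − λ = 19.40 − 0.73 = 18.67/hr

Final: ρ = 0.03763; stable; margin = 18.67/hr


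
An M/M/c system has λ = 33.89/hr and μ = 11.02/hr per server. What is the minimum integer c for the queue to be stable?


Stability requires cμ > λ ⇔ c > λ/μ.
λ/μ = 33.89/11.02 = 3.0753
Minimum integer c = ⌊3.0753⌋ + 1 = 4
Check: 4·11.02 = 44.08 > 33.89, while 3·11.02 = 33.06 ≤ 33.89

Final: 4 servers


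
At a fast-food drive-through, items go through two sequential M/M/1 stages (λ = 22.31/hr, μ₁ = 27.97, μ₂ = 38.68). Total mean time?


Each node sees arrival rate λ = 22.31/hr (tandem ⇒ throughput preserved).
W₁ = 1/(μ₁−λ) = 1/(27.97−22.31) = 0.17668 hr
W₂ = 1/(μ₂−λ) = 1/(38.68−22.31) = 0.06109 hr
W_total = W₁ + W₂ = 0.17668 + 0.06109 = 0.23777 hr

Final: 0.23777 hr


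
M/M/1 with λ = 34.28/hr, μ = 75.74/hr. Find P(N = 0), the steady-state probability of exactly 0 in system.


ρ = 34.28/75.74 = 0.4526
P_n = (1−ρ)·ρ^n = (1 − 0.4526)·0.4526^0 = 0.5474·1.000000 = 0.547399

Final: 0.547399


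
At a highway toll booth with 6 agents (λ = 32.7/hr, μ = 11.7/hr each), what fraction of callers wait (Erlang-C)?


a = λ/μ = 2.7949; ρ = a/6 = 0.4658
P₀ = 0.060453 (from M/M/c formula)
C(c,a) = [a^c/(c!(1−ρ))]·P₀ = [476.61899/(720·0.5342)]·0.060453
= 1.23921·0.060453 = 0.074914

Final: 0.074914


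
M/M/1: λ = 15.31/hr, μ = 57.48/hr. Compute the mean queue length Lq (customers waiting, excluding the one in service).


ρ = 15.31/57.48 = 0.2664
Lq = ρ²/(1−ρ) = 0.07094/0.7336 = 0.09670

Final: 0.09670


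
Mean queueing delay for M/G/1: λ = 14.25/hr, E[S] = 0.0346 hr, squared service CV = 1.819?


ρ = λ·E[S] = 14.25·0.0346 = 0.4930
E[S²] = E[S]²(1+C_s²) = 0.0346²·(1+1.819) = 0.003375
Wq = λ·E[S²]/(2(1−ρ)) = 14.25·0.003375/(2·0.5070) = 0.04743 hr

Final: 0.04743 hr


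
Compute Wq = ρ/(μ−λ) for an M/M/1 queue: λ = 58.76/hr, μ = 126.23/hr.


ρ = 58.76/126.23 = 0.4655
Wq = ρ/(μ−λ) = 0.4655/(126.23 − 58.76) = 0.4655/67.47 = 0.006899 hr

Final: 0.006899 hr


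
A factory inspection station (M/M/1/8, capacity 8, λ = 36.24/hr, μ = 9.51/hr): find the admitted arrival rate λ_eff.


ρ = 3.8107; P_K = (1−ρ)ρ^8/(1−ρ^9) = 0.737587
λ_eff = λ(1 − P_K) = 36.24·(1 − 0.737587) = 36.24·0.262413 = 9.5098 /hr

Final: 9.5098 /hr


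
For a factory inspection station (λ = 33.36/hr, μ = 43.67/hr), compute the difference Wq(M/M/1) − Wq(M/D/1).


ρ = 33.36/43.67 = 0.7639
Wq(M/M/1) = ρ/(μ−λ) = 0.7639/10.31 = 0.07409 hr
Wq(M/D/1) = ρ/(2(μ−λ)) = 0.03705 hr
Savings = 0.07409 − 0.03705 = 0.03705 hr

Final: 0.03705 hr


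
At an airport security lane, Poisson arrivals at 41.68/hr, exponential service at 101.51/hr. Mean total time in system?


W = 1/(μ−λ) = 1/(101.51 − 41.68) = 1/59.83 = 0.01671 hr

Final: 0.01671 hr


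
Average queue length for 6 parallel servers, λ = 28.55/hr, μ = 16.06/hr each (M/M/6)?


a = λ/μ = 1.7777; ρ = a/6 = 0.2963
P₀ = 0.168903
Lq = P₀·a^c·ρ / (c!·(1−ρ)²) = 0.168903·31.56192·0.2963/(720·0.49522)
= 0.004430

Final: 0.004430


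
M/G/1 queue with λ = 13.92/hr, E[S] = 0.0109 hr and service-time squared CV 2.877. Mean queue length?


ρ = λ·E[S] = 13.92·0.0109 = 0.1517
Lq = ρ²(1+C_s²)/(2(1−ρ)) = 0.02302·(1+2.877)/(2·0.8483)
= 0.02302·3.8770/1.6965 = 0.05261

Final: 0.05261


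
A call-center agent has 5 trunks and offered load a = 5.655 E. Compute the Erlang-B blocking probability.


B(c,a) = (a^c/c!) / Σ_{k=0}^{c} a^k/k!
a^5/5! = 48.192760
Σ terms (k=0..5): 1.00000 + 5.65500 + 15.98951 + 30.14023 + 42.61075 + 48.19276 = 143.588255
B = 48.192760/143.588255 = 0.335632

Final: 0.335632


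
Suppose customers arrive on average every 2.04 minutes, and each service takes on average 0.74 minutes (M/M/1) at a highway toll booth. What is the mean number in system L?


λ = 60/2.04 = 29.4118 /hr
μ = 60/0.74 = 81.0811 /hr
ρ = λ/μ = 29.4118/81.0811 = 0.3627
L = ρ/(1−ρ) = 0.3627/0.6373 = 0.5692

Final: 0.5692


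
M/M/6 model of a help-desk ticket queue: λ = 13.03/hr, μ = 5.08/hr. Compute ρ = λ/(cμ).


ρ = λ/(cμ) = 13.03/(6·5.08) = 13.03/30.48 = 0.4275

Final: 0.4275


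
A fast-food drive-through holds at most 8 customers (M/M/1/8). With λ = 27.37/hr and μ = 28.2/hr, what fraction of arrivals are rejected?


ρ = λ/μ = 27.37/28.2 = 0.9706
P_K = (1−ρ)ρ^K/(1−ρ^(K+1)) = (0.02943·0.787418)/(1 − 0.764243)
= 0.023176/0.235757 = 0.098304

Final: 0.098304


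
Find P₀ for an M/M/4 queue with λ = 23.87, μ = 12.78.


a = λ/μ = 23.87/12.78 = 1.8678; ρ = a/c = 0.4669
Σ_{k=0}^{3} a^k/k! (terms k=0..3) = 1.00000 + 1.86776 + 1.74427 + 1.08596 = 5.69799
Tail: a^4/(4!(1−ρ)) = 12.16988/(24·0.5331) = 0.95126
P₀ = 1/(5.69799 + 0.95126) = 1/6.64925 = 0.150393

Final: 0.150393


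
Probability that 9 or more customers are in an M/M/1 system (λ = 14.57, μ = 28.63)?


ρ = 14.57/28.63 = 0.5089
P(N ≥ n) = ρ^n = 0.5089^9 = 0.002290

Final: 0.002290


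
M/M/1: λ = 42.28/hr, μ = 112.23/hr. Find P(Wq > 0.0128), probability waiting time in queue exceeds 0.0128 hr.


ρ = 42.28/112.23 = 0.3767
P(Wq > t) = ρ·e^{−(μ−λ)t} = 0.3767·e^{−0.8954}
= 0.3767·0.408461 = 0.153878

Final: 0.153878


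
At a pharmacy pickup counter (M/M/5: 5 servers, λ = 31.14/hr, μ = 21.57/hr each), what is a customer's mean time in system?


a = 1.4437; ρ = 0.2887; P₀ = 0.235754
Lq = P₀·a^c·ρ/(c!(1−ρ)²) = 0.007032
Wq = Lq/λ = 0.007032/31.14 = 0.0002258 hr
W = Wq + 1/μ = 0.0002258 + 0.04636 = 0.04659 hr

Final: 0.04659 hr


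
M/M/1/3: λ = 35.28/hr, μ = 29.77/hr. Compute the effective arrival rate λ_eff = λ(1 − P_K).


ρ = 1.1851; P_K = (1−ρ)ρ^3/(1−ρ^4) = 0.316788
λ_eff = λ(1 − P_K) = 35.28·(1 − 0.316788) = 35.28·0.683212 = 24.1037 /hr

Final: 24.1037 /hr


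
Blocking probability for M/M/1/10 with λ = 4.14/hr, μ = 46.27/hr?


ρ = λ/μ = 4.14/46.27 = 0.08947
P_K = (1−ρ)ρ^K/(1−ρ^(K+1)) = (0.9105·3.289e-11)/(1 − 2.942e-12)
= 2.994e-11/1.000000 = 2.994e-11

Final: 2.994e-11


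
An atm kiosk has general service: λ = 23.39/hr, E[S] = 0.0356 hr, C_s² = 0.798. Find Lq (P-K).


ρ = λ·E[S] = 23.39·0.0356 = 0.8327
Lq = ρ²(1+C_s²)/(2(1−ρ)) = 0.6934·(1+0.798)/(2·0.1673)
= 0.6934·1.7980/0.3346 = 3.72548

Final: 3.72548


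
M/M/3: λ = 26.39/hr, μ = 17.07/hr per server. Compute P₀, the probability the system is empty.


a = λ/μ = 26.39/17.07 = 1.5460; ρ = a/c = 0.5153
Σ_{k=0}^{2} a^k/k! (terms k=0..2) = 1.00000 + 1.54599 + 1.19504 = 3.74103
Tail: a^3/(3!(1−ρ)) = 3.69503/(6·0.4847) = 1.27063
P₀ = 1/(3.74103 + 1.27063) = 1/5.01166 = 0.199535

Final: 0.199535


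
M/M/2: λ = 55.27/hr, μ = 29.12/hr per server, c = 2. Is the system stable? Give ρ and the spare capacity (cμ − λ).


Total capacity cμ = 2·29.12 = 58.24/hr
ρ = λ/(cμ) = 55.27/58.24 = 0.9490
Stable ⇔ ρ < 1: YES
Spare capacity = cμ − λ = 58.24 − 55.27 = 2.97/hr

Final: ρ = 0.9490; stable; margin = 2.97/hr


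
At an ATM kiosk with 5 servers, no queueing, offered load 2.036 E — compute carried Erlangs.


B(5,2.036) = 0.038755 (Erlang-B)
Carried load = a(1 − B) = 2.036·(1 − 0.038755) = 2.036·0.961245 = 1.9571 E

Final: 1.9571 Erlangs


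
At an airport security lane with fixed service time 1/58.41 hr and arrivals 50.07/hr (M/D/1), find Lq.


ρ = 50.07/58.41 = 0.8572
M/D/1: Lq = ρ²/(2(1−ρ)) = 0.7348/(2·0.1428) = 2.57319

Final: 2.57319


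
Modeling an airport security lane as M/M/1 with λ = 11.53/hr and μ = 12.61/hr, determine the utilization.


ρ = λ/μ = 11.53/12.61 = 0.9144

Final: 0.9144


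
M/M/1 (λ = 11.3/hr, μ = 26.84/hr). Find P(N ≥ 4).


ρ = 11.3/26.84 = 0.4210
P(N ≥ n) = ρ^n = 0.4210^4 = 0.031418

Final: 0.031418


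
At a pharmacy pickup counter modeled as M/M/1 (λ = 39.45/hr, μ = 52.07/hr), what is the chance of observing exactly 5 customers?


ρ = 39.45/52.07 = 0.7576
P_n = (1−ρ)·ρ^n = (1 − 0.7576)·0.7576^5 = 0.2424·0.249630 = 0.060502

Final: 0.060502


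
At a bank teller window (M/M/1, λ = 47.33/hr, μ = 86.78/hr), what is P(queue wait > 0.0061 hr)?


ρ = 47.33/86.78 = 0.5454
P(Wq > t) = ρ·e^{−(μ−λ)t} = 0.5454·e^{−0.2406}
= 0.5454·0.786121 = 0.428752

Final: 0.428752


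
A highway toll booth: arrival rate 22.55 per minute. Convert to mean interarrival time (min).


Mean interarrival time = 1/λ = 1/22.55 minute = 0.04435 minute
In minutes: 0.04435 × 1 = 0.04435 min

Final: 0.04435 min


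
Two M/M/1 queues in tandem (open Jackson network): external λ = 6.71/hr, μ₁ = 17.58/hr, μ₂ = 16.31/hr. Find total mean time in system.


Each node sees arrival rate λ = 6.71/hr (tandem ⇒ throughput preserved).
W₁ = 1/(μ₁−λ) = 1/(17.58−6.71) = 0.09200 hr
W₂ = 1/(μ₂−λ) = 1/(16.31−6.71) = 0.10417 hr
W_total = W₁ + W₂ = 0.09200 + 0.10417 = 0.19616 hr

Final: 0.19616 hr


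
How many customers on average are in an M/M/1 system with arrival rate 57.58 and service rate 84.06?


ρ = λ/μ = 57.58/84.06 = 0.6850
L = ρ/(1−ρ) = 0.6850/(1 − 0.6850) = 0.6850/0.3150 = 2.1745

Final: 2.1745


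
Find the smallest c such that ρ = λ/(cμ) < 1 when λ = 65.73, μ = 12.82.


Stability requires cμ > λ ⇔ c > λ/μ.
λ/μ = 65.73/12.82 = 5.1271
Minimum integer c = ⌊5.1271⌋ + 1 = 6
Check: 6·12.82 = 76.92 > 65.73, while 5·12.82 = 64.10 ≤ 65.73

Final: 6 servers


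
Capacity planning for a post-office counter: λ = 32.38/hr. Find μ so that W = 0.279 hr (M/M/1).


W = 1/(μ−λ) ⇒ μ − λ = 1/W = 1/0.279 = 3.5842
μ = λ + 1/W = 32.38 + 3.5842 = 35.9642 per hr

Final: 35.9642 /hr


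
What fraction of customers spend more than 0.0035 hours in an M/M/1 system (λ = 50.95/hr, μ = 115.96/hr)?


W ~ Exponential(μ−λ) for M/M/1.
μ − λ = 115.96 − 50.95 = 65.0100
P(W > t) = e^{−(μ−λ)t} = e^{−0.2275} = 0.796495

Final: 0.796495


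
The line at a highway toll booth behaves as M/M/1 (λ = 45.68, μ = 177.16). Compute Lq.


ρ = 45.68/177.16 = 0.2578
Lq = ρ²/(1−ρ) = 0.06648/0.7422 = 0.08958

Final: 0.08958


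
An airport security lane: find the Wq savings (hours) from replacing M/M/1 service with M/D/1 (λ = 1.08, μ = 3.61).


ρ = 1.08/3.61 = 0.2992
Wq(M/M/1) = ρ/(μ−λ) = 0.2992/2.53 = 0.11825 hr
Wq(M/D/1) = ρ/(2(μ−λ)) = 0.05912 hr
Savings = 0.11825 − 0.05912 = 0.05912 hr

Final: 0.05912 hr


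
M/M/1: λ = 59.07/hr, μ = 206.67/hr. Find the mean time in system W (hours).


W = 1/(μ−λ) = 1/(206.67 − 59.07) = 1/147.60 = 0.006775 hr

Final: 0.006775 hr


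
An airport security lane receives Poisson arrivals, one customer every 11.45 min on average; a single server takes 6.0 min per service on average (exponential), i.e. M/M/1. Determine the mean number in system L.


λ = 60/11.45 = 5.2402 /hr
μ = 60/6.0 = 10.0000 /hr
ρ = λ/μ = 5.2402/10.0000 = 0.5240
L = ρ/(1−ρ) = 0.5240/0.4760 = 1.1009

Final: 1.1009


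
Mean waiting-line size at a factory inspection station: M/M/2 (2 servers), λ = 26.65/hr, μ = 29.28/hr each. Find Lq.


a = λ/μ = 0.9102; ρ = a/2 = 0.4551
P₀ = 0.374487
Lq = P₀·a^c·ρ / (c!·(1−ρ)²) = 0.374487·0.82842·0.4551/(2·0.29693)
= 0.23774

Final: 0.23774


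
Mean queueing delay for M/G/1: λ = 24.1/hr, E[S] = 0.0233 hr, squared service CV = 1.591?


ρ = λ·E[S] = 24.1·0.0233 = 0.5615
E[S²] = E[S]²(1+C_s²) = 0.0233²·(1+1.591) = 0.001407
Wq = λ·E[S²]/(2(1−ρ)) = 24.1·0.001407/(2·0.4385) = 0.03866 hr

Final: 0.03866 hr


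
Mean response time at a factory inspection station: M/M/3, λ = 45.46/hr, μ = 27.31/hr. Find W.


a = 1.6646; ρ = 0.5549; P₀ = 0.173101
Lq = P₀·a^c·ρ/(c!(1−ρ)²) = 0.37263
Wq = Lq/λ = 0.37263/45.46 = 0.008197 hr
W = Wq + 1/μ = 0.008197 + 0.03662 = 0.04481 hr

Final: 0.04481 hr


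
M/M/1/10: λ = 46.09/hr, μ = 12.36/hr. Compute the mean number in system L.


ρ = 46.09/12.36 = 3.7290
L = ρ[1 − (K+1)ρ^K + Kρ^(K+1)] / [(1−ρ)(1−ρ^(K+1))]
Numerator: 3.7290·(1 − 11·519855.177536 + 10·1938521.450859) = 50963042.583502
Denominator: (-2.7290)·(-1938520.450859) = 5290153.301575
L = 50963042.583502/5290153.301575 = 9.6336

Final: 9.6336


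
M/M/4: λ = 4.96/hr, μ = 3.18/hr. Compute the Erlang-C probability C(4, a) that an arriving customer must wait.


a = λ/μ = 1.5597; ρ = a/4 = 0.3899
P₀ = 0.207778 (from M/M/c formula)
C(c,a) = [a^c/(c!(1−ρ))]·P₀ = [5.91859/(24·0.6101)]·0.207778
= 0.40423·0.207778 = 0.083991

Final: 0.083991


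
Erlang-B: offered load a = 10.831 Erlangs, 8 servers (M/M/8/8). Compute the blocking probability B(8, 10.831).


B(c,a) = (a^c/c!) / Σ_{k=0}^{c} a^k/k!
a^8/8! = 4697.079634
Σ terms (k=0..8): 1.00000 + 10.83100 + 58.65528 + 211.76511 + 573.40699 + 1242.11422 + 2242.22318 + 3469.35990 + 4697.07963 = 12506.435318
B = 4697.079634/12506.435318 = 0.375573

Final: 0.375573


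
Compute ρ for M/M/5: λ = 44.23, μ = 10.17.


ρ = λ/(cμ) = 44.23/(5·10.17) = 44.23/50.85 = 0.8698

Final: 0.8698


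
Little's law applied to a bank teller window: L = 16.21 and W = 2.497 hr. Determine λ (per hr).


λ = L/W = 16.21/2.497 = 6.4918 /hr

Final: 6.4918 /hr


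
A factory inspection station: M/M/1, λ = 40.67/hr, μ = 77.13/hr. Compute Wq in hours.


ρ = 40.67/77.13 = 0.5273
Wq = ρ/(μ−λ) = 0.5273/(77.13 − 40.67) = 0.5273/36.46 = 0.01446 hr

Final: 0.01446 hr


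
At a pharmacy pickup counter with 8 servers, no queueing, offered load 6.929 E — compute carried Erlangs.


B(8,6.929) = 0.174737 (Erlang-B)
Carried load = a(1 − B) = 6.929·(1 − 0.174737) = 6.929·0.825263 = 5.7182 E

Final: 5.7182 Erlangs


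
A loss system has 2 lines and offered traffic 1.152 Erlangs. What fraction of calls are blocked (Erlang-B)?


B(c,a) = (a^c/c!) / Σ_{k=0}^{c} a^k/k!
a^2/2! = 0.663552
Σ terms (k=0..2): 1.00000 + 1.15200 + 0.66355 = 2.815552
B = 0.663552/2.815552 = 0.235674

Final: 0.235674


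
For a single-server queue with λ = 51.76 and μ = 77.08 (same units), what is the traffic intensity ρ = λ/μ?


ρ = λ/μ = 51.76/77.08 = 0.6715

Final: 0.6715


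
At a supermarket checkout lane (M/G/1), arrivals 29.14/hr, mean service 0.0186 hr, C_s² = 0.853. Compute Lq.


ρ = λ·E[S] = 29.14·0.0186 = 0.5420
Lq = ρ²(1+C_s²)/(2(1−ρ)) = 0.2938·(1+0.853)/(2·0.4580)
= 0.2938·1.8530/0.9160 = 0.59428

Final: 0.59428


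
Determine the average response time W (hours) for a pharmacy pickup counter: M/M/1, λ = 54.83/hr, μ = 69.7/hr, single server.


W = 1/(μ−λ) = 1/(69.7 − 54.83) = 1/14.87 = 0.06725 hr

Final: 0.06725 hr


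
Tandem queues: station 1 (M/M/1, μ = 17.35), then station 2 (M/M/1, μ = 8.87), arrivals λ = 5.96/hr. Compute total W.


Each node sees arrival rate λ = 5.96/hr (tandem ⇒ throughput preserved).
W₁ = 1/(μ₁−λ) = 1/(17.35−5.96) = 0.08780 hr
W₂ = 1/(μ₂−λ) = 1/(8.87−5.96) = 0.34364 hr
W_total = W₁ + W₂ = 0.08780 + 0.34364 = 0.43144 hr

Final: 0.43144 hr


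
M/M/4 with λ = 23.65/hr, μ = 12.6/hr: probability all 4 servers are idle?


a = λ/μ = 23.65/12.6 = 1.8770; ρ = a/c = 0.4692
Σ_{k=0}^{3} a^k/k! (terms k=0..3) = 1.00000 + 1.87698 + 1.76153 + 1.10212 = 5.74064
Tail: a^4/(4!(1−ρ)) = 12.41202/(24·0.5308) = 0.97440
P₀ = 1/(5.74064 + 0.97440) = 1/6.71504 = 0.148919

Final: 0.148919


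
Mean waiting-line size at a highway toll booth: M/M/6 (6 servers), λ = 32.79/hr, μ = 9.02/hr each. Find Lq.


a = λ/μ = 3.6353; ρ = a/6 = 0.6059
P₀ = 0.025032
Lq = P₀·a^c·ρ / (c!·(1−ρ)²) = 0.025032·2307.85902·0.6059/(720·0.15533)
= 0.31296

Final: 0.31296


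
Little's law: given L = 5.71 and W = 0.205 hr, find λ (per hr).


λ = L/W = 5.71/0.205 = 27.8537 /hr

Final: 27.8537 /hr


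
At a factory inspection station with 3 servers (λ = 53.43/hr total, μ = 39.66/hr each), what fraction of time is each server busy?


ρ = λ/(cμ) = 53.43/(3·39.66) = 53.43/118.98 = 0.4491

Final: 0.4491


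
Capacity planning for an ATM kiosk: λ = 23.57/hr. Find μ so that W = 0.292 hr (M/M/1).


W = 1/(μ−λ) ⇒ μ − λ = 1/W = 1/0.292 = 3.4247
μ = λ + 1/W = 23.57 + 3.4247 = 26.9947 per hr

Final: 26.9947 /hr


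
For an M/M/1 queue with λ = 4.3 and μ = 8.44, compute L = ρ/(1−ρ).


ρ = λ/μ = 4.3/8.44 = 0.5095
L = ρ/(1−ρ) = 0.5095/(1 − 0.5095) = 0.5095/0.4905 = 1.0386

Final: 1.0386


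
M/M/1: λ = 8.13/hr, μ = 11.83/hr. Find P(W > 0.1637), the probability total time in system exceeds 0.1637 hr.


W ~ Exponential(μ−λ) for M/M/1.
μ − λ = 11.83 − 8.13 = 3.7000
P(W > t) = e^{−(μ−λ)t} = e^{−0.6057} = 0.545698

Final: 0.545698


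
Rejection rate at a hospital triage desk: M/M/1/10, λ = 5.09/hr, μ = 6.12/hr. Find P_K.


ρ = λ/μ = 5.09/6.12 = 0.8317
P_K = (1−ρ)ρ^K/(1−ρ^(K+1)) = (0.1683·0.158367)/(1 − 0.131713)
= 0.026653/0.868287 = 0.030696

Final: 0.030696


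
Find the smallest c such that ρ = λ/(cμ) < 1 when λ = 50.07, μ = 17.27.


Stability requires cμ > λ ⇔ c > λ/μ.
λ/μ = 50.07/17.27 = 2.8992
Minimum integer c = ⌊2.8992⌋ + 1 = 3
Check: 3·17.27 = 51.81 > 50.07, while 2·17.27 = 34.54 ≤ 50.07

Final: 3 servers


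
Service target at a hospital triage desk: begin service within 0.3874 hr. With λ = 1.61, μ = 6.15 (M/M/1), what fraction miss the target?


ρ = 1.61/6.15 = 0.2618
P(Wq > t) = ρ·e^{−(μ−λ)t} = 0.2618·e^{−1.7588}
= 0.2618·0.172252 = 0.045094

Final: 0.045094


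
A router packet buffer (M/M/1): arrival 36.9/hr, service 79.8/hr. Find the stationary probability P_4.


ρ = 36.9/79.8 = 0.4624
P_n = (1−ρ)·ρ^n = (1 − 0.4624)·0.4624^4 = 0.5376·0.045719 = 0.024578

Final: 0.024578


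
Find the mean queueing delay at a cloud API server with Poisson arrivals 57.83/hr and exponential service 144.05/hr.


ρ = 57.83/144.05 = 0.4015
Wq = ρ/(μ−λ) = 0.4015/(144.05 − 57.83) = 0.4015/86.22 = 0.004656 hr

Final: 0.004656 hr


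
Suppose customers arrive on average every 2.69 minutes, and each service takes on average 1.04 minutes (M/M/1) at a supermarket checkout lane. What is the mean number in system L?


λ = 60/2.69 = 22.3048 /hr
μ = 60/1.04 = 57.6923 /hr
ρ = λ/μ = 22.3048/57.6923 = 0.3866
L = ρ/(1−ρ) = 0.3866/0.6134 = 0.6303

Final: 0.6303


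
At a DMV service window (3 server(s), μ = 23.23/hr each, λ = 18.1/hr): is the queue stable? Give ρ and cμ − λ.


Total capacity cμ = 3·23.23 = 69.69/hr
ρ = λ/(cμ) = 18.1/69.69 = 0.2597
Stable ⇔ ρ < 1: YES
Spare capacity = cμ − λ = 69.69 − 18.1 = 51.59/hr

Final: ρ = 0.2597; stable; margin = 51.59/hr


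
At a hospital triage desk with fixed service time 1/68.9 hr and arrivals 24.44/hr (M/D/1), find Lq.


ρ = 24.44/68.9 = 0.3547
M/D/1: Lq = ρ²/(2(1−ρ)) = 0.1258/(2·0.6453) = 0.09750

Final: 0.09750


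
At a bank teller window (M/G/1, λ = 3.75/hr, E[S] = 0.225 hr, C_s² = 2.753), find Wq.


ρ = λ·E[S] = 3.75·0.225 = 0.8438
E[S²] = E[S]²(1+C_s²) = 0.225²·(1+2.753) = 0.189996
Wq = λ·E[S²]/(2(1−ρ)) = 3.75·0.189996/(2·0.1562) = 2.27995 hr

Final: 2.27995 hr


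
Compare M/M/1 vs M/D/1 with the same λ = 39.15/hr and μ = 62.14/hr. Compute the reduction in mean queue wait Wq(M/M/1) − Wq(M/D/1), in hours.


ρ = 39.15/62.14 = 0.6300
Wq(M/M/1) = ρ/(μ−λ) = 0.6300/22.99 = 0.02740 hr
Wq(M/D/1) = ρ/(2(μ−λ)) = 0.01370 hr
Savings = 0.02740 − 0.01370 = 0.01370 hr

Final: 0.01370 hr


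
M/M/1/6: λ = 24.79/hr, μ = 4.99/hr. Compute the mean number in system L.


ρ = 24.79/4.99 = 4.9679
L = ρ[1 − (K+1)ρ^K + Kρ^(K+1)] / [(1−ρ)(1−ρ^(K+1))]
Numerator: 4.9679·(1 − 7·15033.354093 + 6·74684.739069) = 1703385.760211
Denominator: (-3.9679)·(-74683.739069) = 296340.287288
L = 1703385.760211/296340.287288 = 5.7481

Final: 5.7481


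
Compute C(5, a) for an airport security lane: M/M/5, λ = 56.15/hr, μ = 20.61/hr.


a = λ/μ = 2.7244; ρ = a/5 = 0.5449
P₀ = 0.063093 (from M/M/c formula)
C(c,a) = [a^c/(c!(1−ρ))]·P₀ = [150.09245/(120·0.4551)]·0.063093
= 2.74823·0.063093 = 0.173394

Final: 0.173394


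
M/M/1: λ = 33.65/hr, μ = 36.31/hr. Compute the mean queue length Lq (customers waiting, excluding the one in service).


ρ = 33.65/36.31 = 0.9267
Lq = ρ²/(1−ρ) = 0.8589/0.07326 = 11.7236

Final: 11.7236


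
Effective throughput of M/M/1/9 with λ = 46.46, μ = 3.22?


ρ = 14.4286; P_K = (1−ρ)ρ^9/(1−ρ^10) = 0.930693
λ_eff = λ(1 − P_K) = 46.46·(1 − 0.930693) = 46.46·0.069307 = 3.2200 /hr

Final: 3.2200 /hr


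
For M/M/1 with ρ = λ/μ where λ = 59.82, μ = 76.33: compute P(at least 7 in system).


ρ = 59.82/76.33 = 0.7837
P(N ≥ n) = ρ^n = 0.7837^7 = 0.181576

Final: 0.181576


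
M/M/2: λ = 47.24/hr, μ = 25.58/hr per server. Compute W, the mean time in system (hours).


a = 1.8468; ρ = 0.9234; P₀ = 0.039837
Lq = P₀·a^c·ρ/(c!(1−ρ)²) = 10.68435
Wq = Lq/λ = 10.68435/47.24 = 0.22617 hr
W = Wq + 1/μ = 0.22617 + 0.03909 = 0.26526 hr

Final: 0.26526 hr


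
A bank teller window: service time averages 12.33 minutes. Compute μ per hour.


μ = 1/(service time) in consistent units.
1 hour = 60 min, so μ = 60/12.33 = 4.8662 per hour

Final: 4.8662 /hr


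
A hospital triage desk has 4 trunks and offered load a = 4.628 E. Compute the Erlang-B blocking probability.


B(c,a) = (a^c/c!) / Σ_{k=0}^{c} a^k/k!
a^4/4! = 19.114466
Σ terms (k=0..4): 1.00000 + 4.62800 + 10.70919 + 16.52071 + 19.11447 = 51.972371
B = 19.114466/51.972371 = 0.367781

Final: 0.367781


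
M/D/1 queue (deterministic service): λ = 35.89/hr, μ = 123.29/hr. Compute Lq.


ρ = 35.89/123.29 = 0.2911
M/D/1: Lq = ρ²/(2(1−ρ)) = 0.08474/(2·0.7089) = 0.05977

Final: 0.05977


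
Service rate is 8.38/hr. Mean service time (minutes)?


Mean service time = 1/μ = 1/8.38 hour = 0.11933 hour
In minutes: 0.11933 × 60 = 7.1599 min

Final: 7.1599 min


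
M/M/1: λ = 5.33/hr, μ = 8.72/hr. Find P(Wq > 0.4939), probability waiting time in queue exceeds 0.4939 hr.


ρ = 5.33/8.72 = 0.6112
P(Wq > t) = ρ·e^{−(μ−λ)t} = 0.6112·e^{−1.6743}
= 0.6112·0.187435 = 0.114568

Final: 0.114568


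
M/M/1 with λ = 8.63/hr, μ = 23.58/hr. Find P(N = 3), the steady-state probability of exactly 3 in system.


ρ = 8.63/23.58 = 0.3660
P_n = (1−ρ)·ρ^n = (1 − 0.3660)·0.3660^3 = 0.6340·0.049023 = 0.031081

Final: 0.031081


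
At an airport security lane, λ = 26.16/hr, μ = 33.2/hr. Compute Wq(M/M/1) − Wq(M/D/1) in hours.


ρ = 26.16/33.2 = 0.7880
Wq(M/M/1) = ρ/(μ−λ) = 0.7880/7.04 = 0.11192 hr
Wq(M/D/1) = ρ/(2(μ−λ)) = 0.05596 hr
Savings = 0.11192 − 0.05596 = 0.05596 hr

Final: 0.05596 hr


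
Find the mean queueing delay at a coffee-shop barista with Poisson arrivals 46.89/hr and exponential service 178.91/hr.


ρ = 46.89/178.91 = 0.2621
Wq = ρ/(μ−λ) = 0.2621/(178.91 − 46.89) = 0.2621/132.02 = 0.001985 hr

Final: 0.001985 hr


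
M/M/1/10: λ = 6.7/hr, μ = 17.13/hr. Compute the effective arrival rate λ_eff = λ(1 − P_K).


ρ = 0.3911; P_K = (1−ρ)ρ^10/(1−ρ^11) = 0.00005102
λ_eff = λ(1 − P_K) = 6.7·(1 − 0.00005102) = 6.7·0.999949 = 6.6997 /hr

Final: 6.6997 /hr


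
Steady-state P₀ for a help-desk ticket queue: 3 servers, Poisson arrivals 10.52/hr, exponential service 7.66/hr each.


a = λ/μ = 10.52/7.66 = 1.3734; ρ = a/c = 0.4578
Σ_{k=0}^{2} a^k/k! (terms k=0..2) = 1.00000 + 1.37337 + 0.94307 = 3.31644
Tail: a^3/(3!(1−ρ)) = 2.59036/(6·0.5422) = 0.79624
P₀ = 1/(3.31644 + 0.79624) = 1/4.11267 = 0.243151

Final: 0.243151


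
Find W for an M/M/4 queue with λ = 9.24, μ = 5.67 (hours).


a = 1.6296; ρ = 0.4074; P₀ = 0.193249
Lq = P₀·a^c·ρ/(c!(1−ρ)²) = 0.06588
Wq = Lq/λ = 0.06588/9.24 = 0.007130 hr
W = Wq + 1/μ = 0.007130 + 0.17637 = 0.18350 hr

Final: 0.18350 hr


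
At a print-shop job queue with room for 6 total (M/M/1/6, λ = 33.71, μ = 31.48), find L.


ρ = 33.71/31.48 = 1.0708
L = ρ[1 − (K+1)ρ^K + Kρ^(K+1)] / [(1−ρ)(1−ρ^(K+1))]
Numerator: 1.0708·(1 − 7·1.507802 + 6·1.614612) = 0.142488
Denominator: (-0.07084)·(-0.614612) = 0.043538
L = 0.142488/0.043538 = 3.2727

Final: 3.2727


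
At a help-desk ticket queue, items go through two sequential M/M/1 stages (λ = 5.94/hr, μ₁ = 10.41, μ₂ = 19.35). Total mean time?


Each node sees arrival rate λ = 5.94/hr (tandem ⇒ throughput preserved).
W₁ = 1/(μ₁−λ) = 1/(10.41−5.94) = 0.22371 hr
W₂ = 1/(μ₂−λ) = 1/(19.35−5.94) = 0.07457 hr
W_total = W₁ + W₂ = 0.22371 + 0.07457 = 0.29828 hr

Final: 0.29828 hr


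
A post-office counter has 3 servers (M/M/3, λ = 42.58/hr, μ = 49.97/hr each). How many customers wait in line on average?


a = λ/μ = 0.8521; ρ = a/3 = 0.2840
P₀ = 0.423875
Lq = P₀·a^c·ρ / (c!·(1−ρ)²) = 0.423875·0.61871·0.2840/(6·0.51260)
= 0.02422

Final: 0.02422


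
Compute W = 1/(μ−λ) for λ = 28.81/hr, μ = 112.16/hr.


W = 1/(μ−λ) = 1/(112.16 − 28.81) = 1/83.35 = 0.01200 hr

Final: 0.01200 hr


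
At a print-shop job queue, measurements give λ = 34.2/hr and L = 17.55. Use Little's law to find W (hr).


W = L/λ = 17.55/34.2 = 0.5132 hr

Final: 0.5132 hr


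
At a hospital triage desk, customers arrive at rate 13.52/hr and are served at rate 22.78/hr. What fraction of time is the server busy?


ρ = λ/μ = 13.52/22.78 = 0.5935

Final: 0.5935


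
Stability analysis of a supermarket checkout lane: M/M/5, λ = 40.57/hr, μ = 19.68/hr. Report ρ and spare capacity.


Total capacity cμ = 5·19.68 = 98.40/hr
ρ = λ/(cμ) = 40.57/98.40 = 0.4123
Stable ⇔ ρ < 1: YES
Spare capacity = cμ − λ = 98.40 − 40.57 = 57.83/hr

Final: ρ = 0.4123; stable; margin = 57.83/hr


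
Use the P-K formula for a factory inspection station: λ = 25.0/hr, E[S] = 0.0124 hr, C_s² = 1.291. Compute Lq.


ρ = λ·E[S] = 25.0·0.0124 = 0.3100
Lq = ρ²(1+C_s²)/(2(1−ρ)) = 0.09610·(1+1.291)/(2·0.6900)
= 0.09610·2.2910/1.3800 = 0.15954

Final: 0.15954


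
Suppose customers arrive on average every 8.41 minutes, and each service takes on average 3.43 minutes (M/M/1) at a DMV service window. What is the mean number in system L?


λ = 60/8.41 = 7.1344 /hr
μ = 60/3.43 = 17.4927 /hr
ρ = λ/μ = 7.1344/17.4927 = 0.4078
L = ρ/(1−ρ) = 0.4078/0.5922 = 0.6888

Final: 0.6888


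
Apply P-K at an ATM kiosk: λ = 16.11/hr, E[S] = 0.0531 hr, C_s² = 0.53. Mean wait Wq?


ρ = λ·E[S] = 16.11·0.0531 = 0.8554
E[S²] = E[S]²(1+C_s²) = 0.0531²·(1+0.53) = 0.004314
Wq = λ·E[S²]/(2(1−ρ)) = 16.11·0.004314/(2·0.1446) = 0.24038 hr

Final: 0.24038 hr


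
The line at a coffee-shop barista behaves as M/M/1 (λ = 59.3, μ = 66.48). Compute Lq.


ρ = 59.3/66.48 = 0.8920
Lq = ρ²/(1−ρ) = 0.7957/0.1080 = 7.3671

Final: 7.3671


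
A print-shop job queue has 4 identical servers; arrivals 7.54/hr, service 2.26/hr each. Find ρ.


ρ = λ/(cμ) = 7.54/(4·2.26) = 7.54/9.04 = 0.8341

Final: 0.8341


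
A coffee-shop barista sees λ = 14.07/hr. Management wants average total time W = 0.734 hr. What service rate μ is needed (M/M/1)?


W = 1/(μ−λ) ⇒ μ − λ = 1/W = 1/0.734 = 1.3624
μ = λ + 1/W = 14.07 + 1.3624 = 15.4324 per hr

Final: 15.4324 /hr


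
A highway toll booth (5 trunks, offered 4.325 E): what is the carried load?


B(5,4.325) = 0.227834 (Erlang-B)
Carried load = a(1 − B) = 4.325·(1 − 0.227834) = 4.325·0.772166 = 3.3396 E

Final: 3.3396 Erlangs


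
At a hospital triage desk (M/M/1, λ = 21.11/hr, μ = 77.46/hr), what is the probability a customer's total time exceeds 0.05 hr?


W ~ Exponential(μ−λ) for M/M/1.
μ − λ = 77.46 − 21.11 = 56.3500
P(W > t) = e^{−(μ−λ)t} = e^{−2.8175} = 0.059755

Final: 0.059755


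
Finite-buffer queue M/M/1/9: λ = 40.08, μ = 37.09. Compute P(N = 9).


ρ = λ/μ = 40.08/37.09 = 1.0806
P_K = (1−ρ)ρ^K/(1−ρ^(K+1)) = (-0.08061·2.009268)/(1 − 2.171245)
= -0.161977/-1.171245 = 0.138294

Final: 0.138294


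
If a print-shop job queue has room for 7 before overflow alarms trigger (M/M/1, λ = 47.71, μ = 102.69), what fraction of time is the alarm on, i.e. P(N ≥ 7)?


ρ = 47.71/102.69 = 0.4646
P(N ≥ n) = ρ^n = 0.4646^7 = 0.004673

Final: 0.004673


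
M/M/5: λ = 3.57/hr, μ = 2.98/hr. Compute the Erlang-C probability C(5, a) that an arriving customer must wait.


a = λ/μ = 1.1980; ρ = a/5 = 0.2396
P₀ = 0.301660 (from M/M/c formula)
C(c,a) = [a^c/(c!(1−ρ))]·P₀ = [2.46751/(120·0.7604)]·0.301660
= 0.02704·0.301660 = 0.008157

Final: 0.008157


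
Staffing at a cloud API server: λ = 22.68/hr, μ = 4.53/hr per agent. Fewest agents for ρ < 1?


Stability requires cμ > λ ⇔ c > λ/μ.
λ/μ = 22.68/4.53 = 5.0066
Minimum integer c = ⌊5.0066⌋ + 1 = 6
Check: 6·4.53 = 27.18 > 22.68, while 5·4.53 = 22.65 ≤ 22.68

Final: 6 servers


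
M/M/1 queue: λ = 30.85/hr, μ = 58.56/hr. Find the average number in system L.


ρ = λ/μ = 30.85/58.56 = 0.5268
L = ρ/(1−ρ) = 0.5268/(1 − 0.5268) = 0.5268/0.4732 = 1.1133

Final: 1.1133


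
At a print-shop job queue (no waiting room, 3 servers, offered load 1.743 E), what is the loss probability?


B(c,a) = (a^c/c!) / Σ_{k=0}^{c} a^k/k!
a^3/3! = 0.882553
Σ terms (k=0..3): 1.00000 + 1.74300 + 1.51902 + 0.88255 = 5.144578
B = 0.882553/5.144578 = 0.171550

Final: 0.171550


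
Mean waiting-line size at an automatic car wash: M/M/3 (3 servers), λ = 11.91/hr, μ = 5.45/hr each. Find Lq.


a = λ/μ = 2.1853; ρ = a/3 = 0.7284
P₀ = 0.083484
Lq = P₀·a^c·ρ / (c!·(1−ρ)²) = 0.083484·10.43628·0.7284/(6·0.07374)
= 1.43438

Final: 1.43438


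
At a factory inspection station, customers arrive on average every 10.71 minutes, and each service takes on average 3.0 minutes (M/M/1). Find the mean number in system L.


λ = 60/10.71 = 5.6022 /hr
μ = 60/3.0 = 20.0000 /hr
ρ = λ/μ = 5.6022/20.0000 = 0.2801
L = ρ/(1−ρ) = 0.2801/0.7199 = 0.3891

Final: 0.3891


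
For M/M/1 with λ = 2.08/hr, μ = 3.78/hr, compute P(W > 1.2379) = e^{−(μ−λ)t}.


W ~ Exponential(μ−λ) for M/M/1.
μ − λ = 3.78 − 2.08 = 1.7000
P(W > t) = e^{−(μ−λ)t} = e^{−2.1044} = 0.121915

Final: 0.121915


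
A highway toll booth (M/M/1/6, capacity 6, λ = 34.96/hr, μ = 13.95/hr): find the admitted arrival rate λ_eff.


ρ = 2.5061; P_K = (1−ρ)ρ^6/(1−ρ^7) = 0.601942
λ_eff = λ(1 − P_K) = 34.96·(1 − 0.601942) = 34.96·0.398058 = 13.9161 /hr

Final: 13.9161 /hr


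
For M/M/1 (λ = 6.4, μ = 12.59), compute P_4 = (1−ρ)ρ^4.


ρ = 6.4/12.59 = 0.5083
P_n = (1−ρ)·ρ^n = (1 − 0.5083)·0.5083^4 = 0.4917·0.066775 = 0.032831

Final: 0.032831
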